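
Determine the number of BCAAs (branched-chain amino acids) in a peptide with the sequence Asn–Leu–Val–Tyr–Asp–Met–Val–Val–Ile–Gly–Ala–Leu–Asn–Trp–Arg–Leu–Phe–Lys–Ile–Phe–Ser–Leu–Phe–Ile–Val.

Valine (V), leucine (L), and isoleucine (I) are the branched-chain amino acids.
Matching residues: Leu2, Val3, Val7, Val8, Ile9, Leu12, Leu16, Ile19, Leu22, Ile24, Val25.

11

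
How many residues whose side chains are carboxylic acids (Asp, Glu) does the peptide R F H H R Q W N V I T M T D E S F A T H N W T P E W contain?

3

Matching residues: D14, E15, E25.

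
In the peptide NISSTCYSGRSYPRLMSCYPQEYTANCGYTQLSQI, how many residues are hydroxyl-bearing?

The –OH-bearing residues are Ser, Thr (aliphatic alcohols), and Tyr (phenol).
Matching residues: S3, S4, T5, Y7, S8, S11, Y12, S17, Y19, Y23, T24, Y29, T30, S33.

14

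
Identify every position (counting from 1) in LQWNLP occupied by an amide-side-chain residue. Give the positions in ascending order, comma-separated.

2, 4

Asparagine (N) and glutamine (Q) have uncharged amide side chains.
Matching residues: Q2, N4.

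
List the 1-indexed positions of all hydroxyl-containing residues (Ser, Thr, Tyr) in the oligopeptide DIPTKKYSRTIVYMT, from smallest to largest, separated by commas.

Matching residues: T4, Y7, S8, T10, Y13, T15.

4, 7, 8, 10, 13, 15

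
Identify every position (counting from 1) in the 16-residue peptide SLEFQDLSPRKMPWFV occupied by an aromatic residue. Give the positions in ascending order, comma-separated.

The aromatic amino acids are Phe (F, benzyl), Trp (W, indole), and Tyr (Y, phenol).
Matching residues: F4, W14, F15.

4, 14, 15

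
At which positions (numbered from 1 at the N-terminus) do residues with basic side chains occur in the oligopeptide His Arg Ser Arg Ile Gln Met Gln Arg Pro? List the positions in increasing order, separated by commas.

1, 2, 4, 9

K, R, and H are the three residues with basic side chains (ε-amine, guanidinium, and imidazole respectively).
Matching residues: His1, Arg2, Arg4, Arg9.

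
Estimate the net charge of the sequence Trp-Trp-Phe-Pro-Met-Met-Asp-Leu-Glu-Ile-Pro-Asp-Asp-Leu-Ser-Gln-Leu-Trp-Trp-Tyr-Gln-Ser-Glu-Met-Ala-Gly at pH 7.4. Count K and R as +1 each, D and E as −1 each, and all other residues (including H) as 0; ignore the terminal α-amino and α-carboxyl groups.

-5

Positive (K, R): none → +0.
Negative (D, E): Asp7, Glu9, Asp12, Asp13, Glu23 → −5.
Net charge = (+0) + (−5) = −5.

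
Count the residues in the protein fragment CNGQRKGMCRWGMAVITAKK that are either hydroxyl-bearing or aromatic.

Hydroxyl-bearing: S, T, Y. Aromatic: F, W, Y.
Hydroxyl-bearing residues here: T17 (1).
Aromatic residues here: W11 (1).
(Y belongs to both groups, but none appear in this sequence.) Total = 1 + 1 = 2.

2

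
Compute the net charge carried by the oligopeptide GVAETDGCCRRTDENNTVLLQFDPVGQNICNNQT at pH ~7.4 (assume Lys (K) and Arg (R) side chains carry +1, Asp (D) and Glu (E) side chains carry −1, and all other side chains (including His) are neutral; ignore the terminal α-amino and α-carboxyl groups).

-3

Positive (K, R): R10, R11 → +2.
Negative (D, E): E4, D6, D13, E14, D23 → −5.
Net charge = (+2) + (−5) = −3.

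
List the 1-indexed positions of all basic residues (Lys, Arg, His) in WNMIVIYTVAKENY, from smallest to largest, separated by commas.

Matching residues: K11.

11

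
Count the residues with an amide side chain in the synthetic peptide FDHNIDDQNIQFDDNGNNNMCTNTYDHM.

Asparagine (N) and glutamine (Q) have uncharged amide side chains.
Matching residues: N4, Q8, N9, Q11, N15, N17, N18, N19, N23.

9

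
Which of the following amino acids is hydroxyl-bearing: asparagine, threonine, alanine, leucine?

The –OH-bearing residues are Ser, Thr (aliphatic alcohols), and Tyr (phenol).
Of the listed options, only threonine belongs to this group.

threonine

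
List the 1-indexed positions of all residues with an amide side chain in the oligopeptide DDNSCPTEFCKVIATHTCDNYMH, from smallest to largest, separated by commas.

3, 20

Asparagine (N) and glutamine (Q) have uncharged amide side chains.
Matching residues: N3, N20.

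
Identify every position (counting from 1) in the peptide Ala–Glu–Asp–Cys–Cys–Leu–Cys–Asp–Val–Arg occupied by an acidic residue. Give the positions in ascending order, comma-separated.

Aspartate (D) and glutamate (E) have carboxylic-acid side chains and are the acidic amino acids.
Matching residues: Glu2, Asp3, Asp8.

2, 3, 8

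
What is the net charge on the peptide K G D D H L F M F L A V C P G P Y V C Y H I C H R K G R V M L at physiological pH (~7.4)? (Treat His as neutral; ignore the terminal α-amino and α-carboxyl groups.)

+2

The side chains ionized at physiological pH are Lys/Arg (+1) and Asp/Glu (−1); with His treated as neutral, nothing else contributes.
Positive (K, R): K1, R25, K26, R28 → +4.
Negative (D, E): D3, D4 → −2.
Net charge = (+4) + (−2) = +2.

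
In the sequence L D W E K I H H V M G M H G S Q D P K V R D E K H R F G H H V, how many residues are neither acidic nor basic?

15

Acidic: D, E. Basic: K, R, H. All other residues are neither.
Matching residues: L1, W3, I6, V9, M10, G11, M12, G14, S15, Q16, P18, V20, F27, G28, V31.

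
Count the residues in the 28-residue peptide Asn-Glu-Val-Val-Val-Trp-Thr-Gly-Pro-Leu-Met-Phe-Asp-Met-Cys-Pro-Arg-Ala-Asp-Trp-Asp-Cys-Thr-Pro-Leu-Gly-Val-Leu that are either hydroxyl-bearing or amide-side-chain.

Hydroxyl-bearing: S, T, Y. Amide-side-chain: N, Q.
Hydroxyl-bearing residues here: Thr7, Thr23 (2).
Amide-side-chain residues here: Asn1 (1).
The two groups share no amino acid, so total = 2 + 1 = 3.

3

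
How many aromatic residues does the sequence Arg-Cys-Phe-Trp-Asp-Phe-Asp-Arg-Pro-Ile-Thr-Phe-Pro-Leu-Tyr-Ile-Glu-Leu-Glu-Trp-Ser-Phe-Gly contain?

Phenylalanine (F), tryptophan (W), and tyrosine (Y) have aromatic ring side chains.
Matching residues: Phe3, Trp4, Phe6, Phe12, Tyr15, Trp20, Phe22.

7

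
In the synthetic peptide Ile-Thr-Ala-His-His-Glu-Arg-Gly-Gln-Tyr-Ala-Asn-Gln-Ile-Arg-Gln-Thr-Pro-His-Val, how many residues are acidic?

Only D (aspartate) and E (glutamate) carry a side-chain carboxylic acid.
Matching residues: Glu6.

1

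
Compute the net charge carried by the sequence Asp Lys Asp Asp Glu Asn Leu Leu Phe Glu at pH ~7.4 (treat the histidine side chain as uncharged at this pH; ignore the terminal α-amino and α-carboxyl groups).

Near pH 7.4, K and R contribute +1 each, D and E contribute −1 each, and every other side chain (His included, as stated) is uncharged.
Positive (K, R): Lys2 → +1.
Negative (D, E): Asp1, Asp3, Asp4, Glu5, Glu10 → −5.
Net charge = (+1) + (−5) = −4.

-4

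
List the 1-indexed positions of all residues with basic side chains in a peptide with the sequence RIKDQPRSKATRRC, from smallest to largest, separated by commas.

1, 3, 7, 9, 12, 13

The basic amino acids are Lys (K), Arg (R), and His (H).
Matching residues: R1, K3, R7, K9, R12, R13.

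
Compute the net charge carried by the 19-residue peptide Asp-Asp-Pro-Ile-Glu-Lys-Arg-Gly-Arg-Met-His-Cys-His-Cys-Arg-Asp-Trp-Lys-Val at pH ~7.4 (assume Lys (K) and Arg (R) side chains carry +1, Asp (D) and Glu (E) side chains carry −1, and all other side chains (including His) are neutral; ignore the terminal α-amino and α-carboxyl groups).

Positive (K, R): Lys6, Arg7, Arg9, Arg15, Lys18 → +5.
Negative (D, E): Asp1, Asp2, Glu5, Asp16 → −4.
Net charge = (+5) + (−4) = +1.

+1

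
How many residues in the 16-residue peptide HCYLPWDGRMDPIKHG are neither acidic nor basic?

Acidic: D, E. Basic: K, R, H. All other residues are neither.
Matching residues: C2, Y3, L4, P5, W6, G8, M10, P12, I13, G16.

10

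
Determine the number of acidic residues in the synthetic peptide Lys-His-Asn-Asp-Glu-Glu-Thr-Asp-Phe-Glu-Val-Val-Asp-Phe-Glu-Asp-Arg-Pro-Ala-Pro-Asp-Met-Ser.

9

The acidic residues are Asp (D) and Glu (E), whose side chains end in a carboxylate group.
Matching residues: Asp4, Glu5, Glu6, Asp8, Glu10, Asp13, Glu15, Asp16, Asp21.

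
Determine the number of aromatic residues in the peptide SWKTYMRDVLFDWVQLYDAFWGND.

F, W, and Y each carry an aromatic ring on the side chain.
Matching residues: W2, Y5, F11, W13, Y17, F20, W21.

7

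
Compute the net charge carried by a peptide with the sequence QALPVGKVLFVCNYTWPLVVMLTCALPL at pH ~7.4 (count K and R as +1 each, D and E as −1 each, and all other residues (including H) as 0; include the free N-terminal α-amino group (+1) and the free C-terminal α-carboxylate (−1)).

+1

Positive (K, R): K7 → +1.
Negative (D, E): none → −0.
The N-terminus (+1) and C-terminus (−1) cancel.
Net charge = (+1) + (−0) = +1.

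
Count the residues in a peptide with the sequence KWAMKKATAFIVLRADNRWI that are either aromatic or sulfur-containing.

4

Aromatic: F, W, Y. Sulfur-containing: C, M.
Aromatic residues here: W2, F10, W19 (3).
Sulfur-containing residues here: M4 (1).
The two groups share no amino acid, so total = 3 + 1 = 4.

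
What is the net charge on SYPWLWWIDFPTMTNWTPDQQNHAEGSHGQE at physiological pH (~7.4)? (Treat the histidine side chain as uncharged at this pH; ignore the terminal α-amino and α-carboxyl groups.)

-4

Near pH 7.4, K and R contribute +1 each, D and E contribute −1 each, and every other side chain (His included, as stated) is uncharged.
Positive (K, R): none → +0.
Negative (D, E): D9, D19, E25, E31 → −4.
Net charge = (+0) + (−4) = −4.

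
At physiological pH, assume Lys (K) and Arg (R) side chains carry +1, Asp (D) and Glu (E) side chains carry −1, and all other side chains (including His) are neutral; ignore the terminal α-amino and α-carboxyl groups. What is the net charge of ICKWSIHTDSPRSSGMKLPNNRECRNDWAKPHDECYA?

Positive (K, R): K3, R12, K17, R22, R25, K30 → +6.
Negative (D, E): D9, E23, D27, D33, E34 → −5.
Net charge = (+6) + (−5) = +1.

+1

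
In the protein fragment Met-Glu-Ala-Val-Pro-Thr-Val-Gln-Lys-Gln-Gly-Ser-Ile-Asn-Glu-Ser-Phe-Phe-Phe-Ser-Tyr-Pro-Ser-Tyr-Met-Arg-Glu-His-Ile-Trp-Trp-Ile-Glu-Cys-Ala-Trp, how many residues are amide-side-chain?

3

Only N (asparagine) and Q (glutamine) carry a side-chain carboxamide.
Matching residues: Gln8, Gln10, Asn14.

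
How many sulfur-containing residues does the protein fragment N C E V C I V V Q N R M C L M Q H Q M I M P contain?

7

Cysteine (C, thiol) and methionine (M, thioether) are the two sulfur-containing amino acids.
Matching residues: C2, C5, M12, C13, M15, M19, M21.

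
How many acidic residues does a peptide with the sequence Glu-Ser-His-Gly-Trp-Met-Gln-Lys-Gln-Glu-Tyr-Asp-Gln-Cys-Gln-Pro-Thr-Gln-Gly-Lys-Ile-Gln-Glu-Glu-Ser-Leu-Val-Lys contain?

5

The acidic residues are Asp (D) and Glu (E), whose side chains end in a carboxylate group.
Matching residues: Glu1, Glu10, Asp12, Glu23, Glu24.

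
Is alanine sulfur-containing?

No

Cysteine (C, thiol) and methionine (M, thioether) are the two sulfur-containing amino acids.
Alanine is not in this group.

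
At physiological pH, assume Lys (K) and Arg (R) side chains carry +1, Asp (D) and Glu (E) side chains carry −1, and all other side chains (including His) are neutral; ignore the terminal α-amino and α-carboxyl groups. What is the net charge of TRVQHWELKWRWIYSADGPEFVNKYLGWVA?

+1

Positive (K, R): R2, K9, R11, K24 → +4.
Negative (D, E): E7, D17, E20 → −3.
Net charge = (+4) + (−3) = +1.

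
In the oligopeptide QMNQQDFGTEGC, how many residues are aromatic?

1

F, W, and Y each carry an aromatic ring on the side chain.
Matching residues: F7.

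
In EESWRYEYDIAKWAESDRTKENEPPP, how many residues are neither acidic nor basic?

Acidic: D, E. Basic: K, R, H. All other residues are neither.
Matching residues: S3, W4, Y6, Y8, I10, A11, W13, A14, S16, T19, N22, P24, P25, P26.

14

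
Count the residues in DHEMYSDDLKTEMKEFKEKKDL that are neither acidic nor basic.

Acidic: D, E. Basic: K, R, H. All other residues are neither.
Matching residues: M4, Y5, S6, L9, T11, M13, F16, L22.

8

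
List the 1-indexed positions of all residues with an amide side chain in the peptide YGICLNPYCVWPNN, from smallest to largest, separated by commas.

6, 13, 14

Asparagine (N) and glutamine (Q) have uncharged amide side chains.
Matching residues: N6, N13, N14.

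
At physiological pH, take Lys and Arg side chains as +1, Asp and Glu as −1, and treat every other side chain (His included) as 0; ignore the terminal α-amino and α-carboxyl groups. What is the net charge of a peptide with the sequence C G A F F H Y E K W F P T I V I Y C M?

0

Positive (K, R): K9 → +1.
Negative (D, E): E8 → −1.
Net charge = (+1) + (−1) = 0.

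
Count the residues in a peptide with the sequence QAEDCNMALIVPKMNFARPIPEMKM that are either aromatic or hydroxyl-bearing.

1

Aromatic: F, W, Y. Hydroxyl-bearing: S, T, Y.
Aromatic residues here: F16 (1).
Hydroxyl-bearing residues here: none (0).
(Y belongs to both groups, but none appear in this sequence.) Total = 1 + 0 = 1.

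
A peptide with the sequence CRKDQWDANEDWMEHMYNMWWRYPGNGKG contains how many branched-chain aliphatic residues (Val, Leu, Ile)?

0

None of the 29 residues belong to this group.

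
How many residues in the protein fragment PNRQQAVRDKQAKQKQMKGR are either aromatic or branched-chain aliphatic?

Aromatic: F, W, Y. Branched-chain aliphatic: I, L, V.
Aromatic residues here: none (0).
Branched-chain aliphatic residues here: V7 (1).
The two groups share no amino acid, so total = 0 + 1 = 1.

1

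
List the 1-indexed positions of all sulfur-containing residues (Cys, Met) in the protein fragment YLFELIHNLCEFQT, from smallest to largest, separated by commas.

10

Matching residues: C10.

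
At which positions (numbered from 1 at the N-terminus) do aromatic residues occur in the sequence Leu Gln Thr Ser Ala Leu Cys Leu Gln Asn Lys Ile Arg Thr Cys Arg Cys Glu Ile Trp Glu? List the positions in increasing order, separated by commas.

20

Phenylalanine (F), tryptophan (W), and tyrosine (Y) have aromatic ring side chains.
Matching residues: Trp20.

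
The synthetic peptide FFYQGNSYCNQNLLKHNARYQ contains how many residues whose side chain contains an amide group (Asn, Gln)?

Matching residues: Q4, N6, N10, Q11, N12, N17, Q21.

7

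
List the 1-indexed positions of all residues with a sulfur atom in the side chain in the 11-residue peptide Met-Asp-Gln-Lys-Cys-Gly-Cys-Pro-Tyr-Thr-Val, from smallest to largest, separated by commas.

1, 5, 7

Only Cys (C) and Met (M) have a sulfur atom in the side chain.
Matching residues: Met1, Cys5, Cys7.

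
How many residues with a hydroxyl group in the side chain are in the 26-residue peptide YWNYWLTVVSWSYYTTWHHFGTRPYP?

11

S, T, and Y are the three residues with a side-chain hydroxyl.
Matching residues: Y1, Y4, T7, S10, S12, Y13, Y14, T15, T16, T22, Y25.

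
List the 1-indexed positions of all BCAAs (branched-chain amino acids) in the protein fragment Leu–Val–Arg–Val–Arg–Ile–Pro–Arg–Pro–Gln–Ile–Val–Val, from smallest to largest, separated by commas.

1, 2, 4, 6, 11, 12, 13

Valine (V), leucine (L), and isoleucine (I) are the branched-chain amino acids.
Matching residues: Leu1, Val2, Val4, Ile6, Ile11, Val12, Val13.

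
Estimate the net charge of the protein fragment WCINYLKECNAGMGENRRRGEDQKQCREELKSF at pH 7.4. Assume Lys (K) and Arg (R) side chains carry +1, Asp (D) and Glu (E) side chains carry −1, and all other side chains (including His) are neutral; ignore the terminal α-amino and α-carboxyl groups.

+1

Positive (K, R): K7, R17, R18, R19, K24, R27, K31 → +7.
Negative (D, E): E8, E15, E21, D22, E28, E29 → −6.
Net charge = (+7) + (−6) = +1.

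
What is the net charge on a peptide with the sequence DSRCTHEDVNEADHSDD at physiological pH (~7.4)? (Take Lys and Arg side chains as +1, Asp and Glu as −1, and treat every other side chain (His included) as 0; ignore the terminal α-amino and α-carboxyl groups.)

Positive (K, R): R3 → +1.
Negative (D, E): D1, E7, D8, E11, D13, D16, D17 → −7.
Net charge = (+1) + (−7) = −6.

-6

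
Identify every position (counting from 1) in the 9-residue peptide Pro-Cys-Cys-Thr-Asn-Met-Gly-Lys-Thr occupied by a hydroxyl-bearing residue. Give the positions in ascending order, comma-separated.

Serine (S), threonine (T), and tyrosine (Y) each carry a hydroxyl group on the side chain.
Matching residues: Thr4, Thr9.

4, 9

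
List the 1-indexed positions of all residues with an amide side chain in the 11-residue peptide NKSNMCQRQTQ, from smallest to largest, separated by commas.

1, 4, 7, 9, 11

Asparagine (N) and glutamine (Q) have uncharged amide side chains.
Matching residues: N1, N4, Q7, Q9, Q11.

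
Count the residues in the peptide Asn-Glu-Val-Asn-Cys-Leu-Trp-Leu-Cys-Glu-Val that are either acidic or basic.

Acidic: D, E. Basic: H, K, R.
Acidic residues here: Glu2, Glu10 (2).
Basic residues here: none (0).
The two groups share no amino acid, so total = 2 + 0 = 2.

2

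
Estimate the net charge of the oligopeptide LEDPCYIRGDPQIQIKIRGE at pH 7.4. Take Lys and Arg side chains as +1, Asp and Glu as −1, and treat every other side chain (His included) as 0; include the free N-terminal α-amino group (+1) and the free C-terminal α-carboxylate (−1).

Positive (K, R): R8, K16, R18 → +3.
Negative (D, E): E2, D3, D10, E20 → −4.
The N-terminus (+1) and C-terminus (−1) cancel.
Net charge = (+3) + (−4) = −1.

-1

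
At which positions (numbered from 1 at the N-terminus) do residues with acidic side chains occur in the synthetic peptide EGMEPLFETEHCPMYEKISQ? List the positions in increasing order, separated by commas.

1, 4, 8, 10, 16

The acidic residues are Asp (D) and Glu (E), whose side chains end in a carboxylate group.
Matching residues: E1, E4, E8, E10, E16.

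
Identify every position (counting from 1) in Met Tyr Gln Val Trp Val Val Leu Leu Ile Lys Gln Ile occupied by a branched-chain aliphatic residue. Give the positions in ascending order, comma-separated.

Valine (V), leucine (L), and isoleucine (I) are the branched-chain amino acids.
Matching residues: Val4, Val6, Val7, Leu8, Leu9, Ile10, Ile13.

4, 6, 7, 8, 9, 10, 13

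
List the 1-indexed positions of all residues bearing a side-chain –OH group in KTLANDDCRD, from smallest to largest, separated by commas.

Serine (S), threonine (T), and tyrosine (Y) each carry a hydroxyl group on the side chain.
Matching residues: T2.

2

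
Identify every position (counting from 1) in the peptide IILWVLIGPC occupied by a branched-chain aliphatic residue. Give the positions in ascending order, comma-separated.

V, L, and I make up the branched-chain aliphatic group.
Matching residues: I1, I2, L3, V5, L6, I7.

1, 2, 3, 5, 6, 7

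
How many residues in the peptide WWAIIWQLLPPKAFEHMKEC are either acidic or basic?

5

Acidic: D, E. Basic: H, K, R.
Acidic residues here: E15, E19 (2).
Basic residues here: K12, H16, K18 (3).
The two groups share no amino acid, so total = 2 + 3 = 5.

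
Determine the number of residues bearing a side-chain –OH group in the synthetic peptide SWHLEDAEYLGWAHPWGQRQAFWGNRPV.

2

S, T, and Y are the three residues with a side-chain hydroxyl.
Matching residues: S1, Y9.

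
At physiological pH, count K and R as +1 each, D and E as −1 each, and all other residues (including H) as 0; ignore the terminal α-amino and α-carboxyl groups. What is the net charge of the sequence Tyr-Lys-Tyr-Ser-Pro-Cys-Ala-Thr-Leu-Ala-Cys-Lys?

Positive (K, R): Lys2, Lys12 → +2.
Negative (D, E): none → −0.
Net charge = (+2) + (−0) = +2.

+2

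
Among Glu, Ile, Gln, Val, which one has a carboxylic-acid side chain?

Glu

Aspartate (D) and glutamate (E) have carboxylic-acid side chains and are the acidic amino acids.
Of the listed options, only Glu belongs to this group.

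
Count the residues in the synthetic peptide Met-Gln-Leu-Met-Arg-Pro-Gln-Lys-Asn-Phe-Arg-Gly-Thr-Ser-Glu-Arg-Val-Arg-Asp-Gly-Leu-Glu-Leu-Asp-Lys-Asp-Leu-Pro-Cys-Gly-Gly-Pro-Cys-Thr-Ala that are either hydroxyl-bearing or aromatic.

4

Hydroxyl-bearing: S, T, Y. Aromatic: F, W, Y.
Hydroxyl-bearing residues here: Thr13, Ser14, Thr34 (3).
Aromatic residues here: Phe10 (1).
(Y belongs to both groups, but none appear in this sequence.) Total = 3 + 1 = 4.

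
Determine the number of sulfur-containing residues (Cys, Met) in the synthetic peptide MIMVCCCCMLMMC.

10

Matching residues: M1, M3, C5, C6, C7, C8, M9, M11, M12, C13.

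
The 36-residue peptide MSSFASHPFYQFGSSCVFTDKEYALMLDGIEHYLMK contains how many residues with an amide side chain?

Only N (asparagine) and Q (glutamine) carry a side-chain carboxamide.
Matching residues: Q11.

1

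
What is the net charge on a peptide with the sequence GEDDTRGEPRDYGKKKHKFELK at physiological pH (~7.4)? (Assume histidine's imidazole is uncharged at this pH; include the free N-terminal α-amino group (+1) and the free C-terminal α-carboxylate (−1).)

+1

Near pH 7.4, K and R contribute +1 each, D and E contribute −1 each, and every other side chain (His included, as stated) is uncharged.
Positive (K, R): R6, R10, K14, K15, K16, K18, K22 → +7.
Negative (D, E): E2, D3, D4, E8, D11, E20 → −6.
The N-terminus (+1) and C-terminus (−1) cancel.
Net charge = (+7) + (−6) = +1.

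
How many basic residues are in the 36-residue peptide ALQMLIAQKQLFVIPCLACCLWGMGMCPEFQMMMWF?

The basic amino acids are Lys (K), Arg (R), and His (H).
Matching residues: K9.

1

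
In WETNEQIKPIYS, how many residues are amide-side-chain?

Only N (asparagine) and Q (glutamine) carry a side-chain carboxamide.
Matching residues: N4, Q6.

2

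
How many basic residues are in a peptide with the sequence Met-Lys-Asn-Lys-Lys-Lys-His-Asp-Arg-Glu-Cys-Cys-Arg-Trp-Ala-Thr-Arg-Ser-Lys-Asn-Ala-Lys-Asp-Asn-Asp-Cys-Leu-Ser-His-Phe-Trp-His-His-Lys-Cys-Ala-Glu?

14

The basic amino acids are Lys (K), Arg (R), and His (H).
Matching residues: Lys2, Lys4, Lys5, Lys6, His7, Arg9, Arg13, Arg17, Lys19, Lys22, His29, His32, His33, Lys34.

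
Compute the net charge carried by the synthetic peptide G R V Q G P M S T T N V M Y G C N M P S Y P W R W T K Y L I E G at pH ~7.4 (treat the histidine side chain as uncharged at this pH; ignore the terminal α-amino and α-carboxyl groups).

+2

At pH ~7.4 the Lys and Arg side chains are protonated (+1), the Asp and Glu side chains are deprotonated (−1), and with His taken as neutral all other side chains carry no charge.
Positive (K, R): R2, R24, K27 → +3.
Negative (D, E): E31 → −1.
Net charge = (+3) + (−1) = +2.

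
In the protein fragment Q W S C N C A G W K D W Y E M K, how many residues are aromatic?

4

The aromatic amino acids are Phe (F, benzyl), Trp (W, indole), and Tyr (Y, phenol).
Matching residues: W2, W9, W12, Y13.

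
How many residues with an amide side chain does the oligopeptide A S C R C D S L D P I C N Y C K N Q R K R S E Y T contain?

Only N (asparagine) and Q (glutamine) carry a side-chain carboxamide.
Matching residues: N13, N17, Q18.

3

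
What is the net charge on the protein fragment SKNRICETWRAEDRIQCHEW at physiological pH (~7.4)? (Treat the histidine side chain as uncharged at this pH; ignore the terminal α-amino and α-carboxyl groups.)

At pH ~7.4 the Lys and Arg side chains are protonated (+1), the Asp and Glu side chains are deprotonated (−1), and with His taken as neutral all other side chains carry no charge.
Positive (K, R): K2, R4, R10, R14 → +4.
Negative (D, E): E7, E12, D13, E19 → −4.
Net charge = (+4) + (−4) = 0.

0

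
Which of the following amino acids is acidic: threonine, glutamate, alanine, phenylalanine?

glutamate

Only D (aspartate) and E (glutamate) carry a side-chain carboxylic acid.
Of the listed options, only glutamate belongs to this group.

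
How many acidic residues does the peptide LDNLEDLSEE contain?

The acidic residues are Asp (D) and Glu (E), whose side chains end in a carboxylate group.
Matching residues: D2, E5, D6, E9, E10.

5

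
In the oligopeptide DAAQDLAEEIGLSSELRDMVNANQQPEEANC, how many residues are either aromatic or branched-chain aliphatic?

Aromatic: F, W, Y. Branched-chain aliphatic: I, L, V.
Aromatic residues here: none (0).
Branched-chain aliphatic residues here: L6, I10, L12, L16, V20 (5).
The two groups share no amino acid, so total = 0 + 5 = 5.

5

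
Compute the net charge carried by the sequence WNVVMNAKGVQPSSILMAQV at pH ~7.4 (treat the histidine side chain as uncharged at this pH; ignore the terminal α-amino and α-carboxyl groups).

At pH ~7.4 the Lys and Arg side chains are protonated (+1), the Asp and Glu side chains are deprotonated (−1), and with His taken as neutral all other side chains carry no charge.
Positive (K, R): K8 → +1.
Negative (D, E): none → −0.
Net charge = (+1) + (−0) = +1.

+1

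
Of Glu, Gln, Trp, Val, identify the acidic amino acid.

Glu

Aspartate (D) and glutamate (E) have carboxylic-acid side chains and are the acidic amino acids.
Of the listed options, only Glu belongs to this group.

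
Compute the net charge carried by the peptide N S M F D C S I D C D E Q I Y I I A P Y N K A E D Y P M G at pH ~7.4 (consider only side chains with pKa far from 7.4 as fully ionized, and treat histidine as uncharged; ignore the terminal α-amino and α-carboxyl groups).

-5

The side chains ionized at physiological pH are Lys/Arg (+1) and Asp/Glu (−1); with His treated as neutral, nothing else contributes.
Positive (K, R): K22 → +1.
Negative (D, E): D5, D9, D11, E12, E24, D25 → −6.
Net charge = (+1) + (−6) = −5.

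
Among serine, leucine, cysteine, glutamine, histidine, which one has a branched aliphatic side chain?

leucine

The BCAAs are Val, Leu, and Ile — aliphatic side chains with a branch point.
Of the listed options, only leucine belongs to this group.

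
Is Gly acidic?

No

Only D (aspartate) and E (glutamate) carry a side-chain carboxylic acid.
Glycine is not in this group.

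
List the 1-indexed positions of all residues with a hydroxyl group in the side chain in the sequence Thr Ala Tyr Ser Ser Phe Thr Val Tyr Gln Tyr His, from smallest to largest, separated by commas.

1, 3, 4, 5, 7, 9, 11

Serine (S), threonine (T), and tyrosine (Y) each carry a hydroxyl group on the side chain.
Matching residues: Thr1, Tyr3, Ser4, Ser5, Thr7, Tyr9, Tyr11.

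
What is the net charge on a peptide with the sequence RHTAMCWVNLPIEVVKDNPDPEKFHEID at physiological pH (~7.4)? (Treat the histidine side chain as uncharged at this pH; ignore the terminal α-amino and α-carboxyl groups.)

At pH ~7.4 the Lys and Arg side chains are protonated (+1), the Asp and Glu side chains are deprotonated (−1), and with His taken as neutral all other side chains carry no charge.
Positive (K, R): R1, K16, K23 → +3.
Negative (D, E): E13, D17, D20, E22, E26, D28 → −6.
Net charge = (+3) + (−6) = −3.

-3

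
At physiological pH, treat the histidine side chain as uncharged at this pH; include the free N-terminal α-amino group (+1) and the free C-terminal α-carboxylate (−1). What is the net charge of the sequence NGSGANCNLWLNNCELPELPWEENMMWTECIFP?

Near pH 7.4, K and R contribute +1 each, D and E contribute −1 each, and every other side chain (His included, as stated) is uncharged.
Positive (K, R): none → +0.
Negative (D, E): E15, E18, E22, E23, E29 → −5.
The N-terminus (+1) and C-terminus (−1) cancel.
Net charge = (+0) + (−5) = −5.

-5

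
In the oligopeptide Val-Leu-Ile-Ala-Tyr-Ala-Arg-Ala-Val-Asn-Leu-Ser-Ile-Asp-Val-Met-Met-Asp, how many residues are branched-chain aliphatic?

7

The BCAAs are Val, Leu, and Ile — aliphatic side chains with a branch point.
Matching residues: Val1, Leu2, Ile3, Val9, Leu11, Ile13, Val15.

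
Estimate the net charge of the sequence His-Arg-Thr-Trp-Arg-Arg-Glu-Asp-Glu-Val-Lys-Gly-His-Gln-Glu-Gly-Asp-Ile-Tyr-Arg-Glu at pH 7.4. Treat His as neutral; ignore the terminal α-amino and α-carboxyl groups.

At pH ~7.4 the Lys and Arg side chains are protonated (+1), the Asp and Glu side chains are deprotonated (−1), and with His taken as neutral all other side chains carry no charge.
Positive (K, R): Arg2, Arg5, Arg6, Lys11, Arg20 → +5.
Negative (D, E): Glu7, Asp8, Glu9, Glu15, Asp17, Glu21 → −6.
Net charge = (+5) + (−6) = −1.

-1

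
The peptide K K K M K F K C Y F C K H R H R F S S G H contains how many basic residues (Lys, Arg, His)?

Matching residues: K1, K2, K3, K5, K7, K12, H13, R14, H15, R16, H21.

11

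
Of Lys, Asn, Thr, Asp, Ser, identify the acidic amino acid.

Asp

Only D (aspartate) and E (glutamate) carry a side-chain carboxylic acid.
Of the listed options, only Asp belongs to this group.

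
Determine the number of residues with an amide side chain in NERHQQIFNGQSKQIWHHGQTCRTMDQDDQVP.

9

The amide-side-chain residues are Asn (N) and Gln (Q).
Matching residues: N1, Q5, Q6, N9, Q11, Q14, Q20, Q27, Q30.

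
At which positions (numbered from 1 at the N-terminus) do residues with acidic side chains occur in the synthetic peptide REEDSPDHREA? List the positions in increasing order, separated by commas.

2, 3, 4, 7, 10

The acidic residues are Asp (D) and Glu (E), whose side chains end in a carboxylate group.
Matching residues: E2, E3, D4, D7, E10.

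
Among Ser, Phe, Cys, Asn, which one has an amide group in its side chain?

Only N (asparagine) and Q (glutamine) carry a side-chain carboxamide.
Of the listed options, only Asn belongs to this group.

Asn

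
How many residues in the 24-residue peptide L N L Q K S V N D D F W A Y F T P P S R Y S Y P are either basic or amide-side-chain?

Basic: H, K, R. Amide-side-chain: N, Q.
Basic residues here: K5, R20 (2).
Amide-side-chain residues here: N2, Q4, N8 (3).
The two groups share no amino acid, so total = 2 + 3 = 5.

5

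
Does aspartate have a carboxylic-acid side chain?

Aspartate (D) and glutamate (E) have carboxylic-acid side chains and are the acidic amino acids.
Aspartate is in this group.

Yes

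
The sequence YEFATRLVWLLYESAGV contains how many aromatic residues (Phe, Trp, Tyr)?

Matching residues: Y1, F3, W9, Y12.

4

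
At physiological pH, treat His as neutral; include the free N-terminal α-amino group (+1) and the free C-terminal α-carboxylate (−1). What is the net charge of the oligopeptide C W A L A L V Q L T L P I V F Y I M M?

0

The side chains ionized at physiological pH are Lys/Arg (+1) and Asp/Glu (−1); with His treated as neutral, nothing else contributes.
Positive (K, R): none → +0.
Negative (D, E): none → −0.
The N-terminus (+1) and C-terminus (−1) cancel.
Net charge = (+0) + (−0) = 0.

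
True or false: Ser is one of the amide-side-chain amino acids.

False

The amide-side-chain residues are Asn (N) and Gln (Q).
Serine is not in this group.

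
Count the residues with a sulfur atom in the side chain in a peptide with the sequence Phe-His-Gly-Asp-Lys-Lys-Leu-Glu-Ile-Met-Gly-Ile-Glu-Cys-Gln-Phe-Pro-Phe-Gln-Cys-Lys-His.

3

Only Cys (C) and Met (M) have a sulfur atom in the side chain.
Matching residues: Met10, Cys14, Cys20.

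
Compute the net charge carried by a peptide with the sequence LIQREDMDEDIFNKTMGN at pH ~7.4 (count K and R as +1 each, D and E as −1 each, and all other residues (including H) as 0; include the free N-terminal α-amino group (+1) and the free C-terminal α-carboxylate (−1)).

-3

Positive (K, R): R4, K14 → +2.
Negative (D, E): E5, D6, D8, E9, D10 → −5.
The N-terminus (+1) and C-terminus (−1) cancel.
Net charge = (+2) + (−5) = −3.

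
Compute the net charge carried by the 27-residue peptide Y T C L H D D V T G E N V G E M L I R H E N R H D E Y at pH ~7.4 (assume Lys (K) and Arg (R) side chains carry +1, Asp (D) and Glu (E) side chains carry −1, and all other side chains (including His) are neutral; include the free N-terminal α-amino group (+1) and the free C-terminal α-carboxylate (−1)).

Positive (K, R): R19, R23 → +2.
Negative (D, E): D6, D7, E11, E15, E21, D25, E26 → −7.
The N-terminus (+1) and C-terminus (−1) cancel.
Net charge = (+2) + (−7) = −5.

-5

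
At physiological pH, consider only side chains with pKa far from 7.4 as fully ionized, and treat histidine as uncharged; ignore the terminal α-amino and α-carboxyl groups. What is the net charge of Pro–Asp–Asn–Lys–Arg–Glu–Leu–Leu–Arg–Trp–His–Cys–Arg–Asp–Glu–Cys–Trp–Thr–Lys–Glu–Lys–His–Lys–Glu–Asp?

At pH ~7.4 the Lys and Arg side chains are protonated (+1), the Asp and Glu side chains are deprotonated (−1), and with His taken as neutral all other side chains carry no charge.
Positive (K, R): Lys4, Arg5, Arg9, Arg13, Lys19, Lys21, Lys23 → +7.
Negative (D, E): Asp2, Glu6, Asp14, Glu15, Glu20, Glu24, Asp25 → −7.
Net charge = (+7) + (−7) = 0.

0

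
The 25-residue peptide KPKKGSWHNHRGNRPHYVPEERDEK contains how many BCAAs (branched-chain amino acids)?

1

V, L, and I make up the branched-chain aliphatic group.
Matching residues: V18.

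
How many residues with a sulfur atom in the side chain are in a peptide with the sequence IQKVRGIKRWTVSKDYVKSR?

The sulfur-bearing residues are cysteine (–SH) and methionine (–S–CH₃).
None of the 20 residues belong to this group.

0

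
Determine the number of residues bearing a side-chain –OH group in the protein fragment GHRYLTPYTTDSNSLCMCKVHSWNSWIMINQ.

9

Serine (S), threonine (T), and tyrosine (Y) each carry a hydroxyl group on the side chain.
Matching residues: Y4, T6, Y8, T9, T10, S12, S14, S22, S25.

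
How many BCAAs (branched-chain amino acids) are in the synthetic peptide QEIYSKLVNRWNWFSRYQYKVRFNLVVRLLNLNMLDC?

11

V, L, and I make up the branched-chain aliphatic group.
Matching residues: I3, L7, V8, V21, L25, V26, V27, L29, L30, L32, L35.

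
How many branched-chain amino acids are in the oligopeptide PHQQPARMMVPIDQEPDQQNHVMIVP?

5

Valine (V), leucine (L), and isoleucine (I) are the branched-chain amino acids.
Matching residues: V10, I12, V22, I24, V25.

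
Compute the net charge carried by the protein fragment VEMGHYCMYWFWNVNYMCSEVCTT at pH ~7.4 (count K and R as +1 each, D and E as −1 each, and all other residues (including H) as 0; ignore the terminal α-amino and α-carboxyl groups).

-2

Positive (K, R): none → +0.
Negative (D, E): E2, E20 → −2.
Net charge = (+0) + (−2) = −2.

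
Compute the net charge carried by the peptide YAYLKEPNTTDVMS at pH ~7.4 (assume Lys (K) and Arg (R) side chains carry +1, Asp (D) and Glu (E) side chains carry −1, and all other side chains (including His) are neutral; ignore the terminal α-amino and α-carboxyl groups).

Positive (K, R): K5 → +1.
Negative (D, E): E6, D11 → −2.
Net charge = (+1) + (−2) = −1.

-1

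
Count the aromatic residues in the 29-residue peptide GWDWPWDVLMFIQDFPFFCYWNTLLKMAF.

The aromatic amino acids are Phe (F, benzyl), Trp (W, indole), and Tyr (Y, phenol).
Matching residues: W2, W4, W6, F11, F15, F17, F18, Y20, W21, F29.

10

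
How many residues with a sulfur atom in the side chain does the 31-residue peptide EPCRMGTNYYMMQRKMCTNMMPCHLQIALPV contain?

9

Only Cys (C) and Met (M) have a sulfur atom in the side chain.
Matching residues: C3, M5, M11, M12, M16, C17, M20, M21, C23.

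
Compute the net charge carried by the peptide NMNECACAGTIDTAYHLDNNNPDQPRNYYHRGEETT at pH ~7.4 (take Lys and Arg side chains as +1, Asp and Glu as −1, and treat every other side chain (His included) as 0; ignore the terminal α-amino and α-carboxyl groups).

-4

Positive (K, R): R26, R31 → +2.
Negative (D, E): E4, D12, D18, D23, E33, E34 → −6.
Net charge = (+2) + (−6) = −4.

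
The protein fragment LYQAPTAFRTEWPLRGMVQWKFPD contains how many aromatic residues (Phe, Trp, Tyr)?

Matching residues: Y2, F8, W12, W20, F22.

5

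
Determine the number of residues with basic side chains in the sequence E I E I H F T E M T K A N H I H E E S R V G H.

Lysine (K), arginine (R), and histidine (H) have basic, nitrogen-containing side chains.
Matching residues: H5, K11, H14, H16, R20, H23.

6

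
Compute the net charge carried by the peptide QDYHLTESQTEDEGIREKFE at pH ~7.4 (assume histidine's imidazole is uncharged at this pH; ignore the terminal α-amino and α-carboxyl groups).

At pH ~7.4 the Lys and Arg side chains are protonated (+1), the Asp and Glu side chains are deprotonated (−1), and with His taken as neutral all other side chains carry no charge.
Positive (K, R): R16, K18 → +2.
Negative (D, E): D2, E7, E11, D12, E13, E17, E20 → −7.
Net charge = (+2) + (−7) = −5.

-5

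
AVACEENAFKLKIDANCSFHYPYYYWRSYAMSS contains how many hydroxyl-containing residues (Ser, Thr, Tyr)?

9

Matching residues: S18, Y21, Y23, Y24, Y25, S28, Y29, S32, S33.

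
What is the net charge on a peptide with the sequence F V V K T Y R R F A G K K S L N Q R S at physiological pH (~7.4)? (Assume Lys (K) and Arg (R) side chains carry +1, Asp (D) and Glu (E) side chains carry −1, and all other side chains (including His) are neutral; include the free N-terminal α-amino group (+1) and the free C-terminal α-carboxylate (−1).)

Positive (K, R): K4, R7, R8, K12, K13, R18 → +6.
Negative (D, E): none → −0.
The N-terminus (+1) and C-terminus (−1) cancel.
Net charge = (+6) + (−0) = +6.

+6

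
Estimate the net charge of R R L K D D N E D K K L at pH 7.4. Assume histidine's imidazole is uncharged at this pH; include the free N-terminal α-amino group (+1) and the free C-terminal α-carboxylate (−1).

Near pH 7.4, K and R contribute +1 each, D and E contribute −1 each, and every other side chain (His included, as stated) is uncharged.
Positive (K, R): R1, R2, K4, K10, K11 → +5.
Negative (D, E): D5, D6, E8, D9 → −4.
The N-terminus (+1) and C-terminus (−1) cancel.
Net charge = (+5) + (−4) = +1.

+1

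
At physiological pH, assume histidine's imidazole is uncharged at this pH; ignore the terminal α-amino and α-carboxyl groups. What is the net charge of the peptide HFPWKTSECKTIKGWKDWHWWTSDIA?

+1

At pH ~7.4 the Lys and Arg side chains are protonated (+1), the Asp and Glu side chains are deprotonated (−1), and with His taken as neutral all other side chains carry no charge.
Positive (K, R): K5, K10, K13, K16 → +4.
Negative (D, E): E8, D17, D24 → −3.
Net charge = (+4) + (−3) = +1.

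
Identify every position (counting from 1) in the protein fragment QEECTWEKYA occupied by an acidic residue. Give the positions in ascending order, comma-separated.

2, 3, 7

Only D (aspartate) and E (glutamate) carry a side-chain carboxylic acid.
Matching residues: E2, E3, E7.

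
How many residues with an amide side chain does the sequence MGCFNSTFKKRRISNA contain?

Asparagine (N) and glutamine (Q) have uncharged amide side chains.
Matching residues: N5, N15.

2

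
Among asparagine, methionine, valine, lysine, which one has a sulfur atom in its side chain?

methionine

Only Cys (C) and Met (M) have a sulfur atom in the side chain.
Of the listed options, only methionine belongs to this group.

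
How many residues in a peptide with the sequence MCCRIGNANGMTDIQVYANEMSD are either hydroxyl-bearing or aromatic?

Hydroxyl-bearing: S, T, Y. Aromatic: F, W, Y.
Hydroxyl-bearing residues here: T12, Y17, S22 (3).
Aromatic residues here: Y17 (1).
Y is in both groups, so the 1 Y residue must not be double-counted.
Total = 3 + 1 − 1 = 3.

3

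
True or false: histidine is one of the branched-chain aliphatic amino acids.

Valine (V), leucine (L), and isoleucine (I) are the branched-chain amino acids.
Histidine is not in this group.

False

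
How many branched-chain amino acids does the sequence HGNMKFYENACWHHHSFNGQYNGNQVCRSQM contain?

Valine (V), leucine (L), and isoleucine (I) are the branched-chain amino acids.
Matching residues: V26.

1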